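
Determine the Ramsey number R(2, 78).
R(2, 78) = 78

R(2, k) = k for all k ≥ 2: in a 2-colouring of K_k, either some edge is red (a red K_2) or all edges are blue (a blue K_k). And K_{77} coloured all-blue has no blue K_78, so R(2, 78) > 77. Hence R(2, 78) = 78.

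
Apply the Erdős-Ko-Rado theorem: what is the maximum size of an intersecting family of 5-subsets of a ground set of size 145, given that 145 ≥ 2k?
max |F| = C(144, 4) = 17178876

Erdős-Ko-Rado (1961): when n ≥ 2k, max |F| = C(n−1, k−1). The bound is attained by the star {A : i ∈ A} for any fixed i ∈ [n]. Here C(145−1, 5−1) = C(144, 4) = 17178876.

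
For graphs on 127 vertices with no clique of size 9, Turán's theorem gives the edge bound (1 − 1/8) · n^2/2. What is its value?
Turán density bound = (7/8) · 127^2/2 = 112903/16 ≈ 7056.4375

Turán's theorem: ex(n, K_{r+1}) is achieved by the complete r-partite Turán graph T(n, r) with parts as balanced as possible, and is at most (1 − 1/r) · n^2/2. For r = 8, n = 127: the density bound is (7/8) · 16129/2 = 112903/16 ≈ 7056.4375. The integer-valued extremum is e(T(127, 8)) = 7056, which is strictly less than the density bound 112903/16 since 8 ∤ 127 (the parts of T(127, 8) cannot all be equal).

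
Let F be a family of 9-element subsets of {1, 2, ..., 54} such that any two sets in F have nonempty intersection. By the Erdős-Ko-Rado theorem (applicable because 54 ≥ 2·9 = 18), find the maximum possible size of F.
max |F| = C(53, 8) = 886322710

Erdős-Ko-Rado (1961): when n ≥ 2k, max |F| = C(n−1, k−1). The bound is attained by the star {A : i ∈ A} for any fixed i ∈ [n]. Here C(54−1, 9−1) = C(53, 8) = 886322710.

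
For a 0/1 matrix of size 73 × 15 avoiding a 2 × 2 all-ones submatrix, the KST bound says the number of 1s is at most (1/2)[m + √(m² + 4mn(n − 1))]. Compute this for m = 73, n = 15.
z(73, 15; 2, 2) ≤ (1/2)[73 + √(73² + 4·73·15·14)] = (1/2)[73 + √66649] = 165.5823

Kővári–Sós–Turán: let r_1, ..., r_73 be the row sums and z = Σ r_i the total number of 1s. Each pair of columns can share at most one row with both entries 1 (else a 2×2 all-ones block appears), so Σ_i C(r_i, 2) ≤ C(15, 2) = 105. By convexity Σ_i C(r_i, 2) ≥ 73·C(z/73, 2) = z(z − 73)/(2·73), giving z² − 73z − 73·15·14 ≤ 0 and hence z ≤ (1/2)[73 + √(5329 + 4·15330)] = (1/2)[73 + √66649] ≈ (1/2)(73 + 258.1647) = 165.5823.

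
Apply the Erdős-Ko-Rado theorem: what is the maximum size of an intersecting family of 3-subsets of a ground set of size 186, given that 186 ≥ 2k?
max |F| = C(185, 2) = 17020

Erdős-Ko-Rado (1961): when n ≥ 2k, max |F| = C(n−1, k−1). The bound is attained by the star {A : i ∈ A} for any fixed i ∈ [n]. Here C(186−1, 3−1) = C(185, 2) = 17020.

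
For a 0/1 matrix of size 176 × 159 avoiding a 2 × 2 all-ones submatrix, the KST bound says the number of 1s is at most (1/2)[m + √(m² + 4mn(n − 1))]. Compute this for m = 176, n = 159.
z(176, 159; 2, 2) ≤ (1/2)[176 + √(176² + 4·176·159·158)] = (1/2)[176 + √17716864] = 2192.5703

Kővári–Sós–Turán: let r_1, ..., r_176 be the row sums and z = Σ r_i the total number of 1s. Each pair of columns can share at most one row with both entries 1 (else a 2×2 all-ones block appears), so Σ_i C(r_i, 2) ≤ C(159, 2) = 12561. By convexity Σ_i C(r_i, 2) ≥ 176·C(z/176, 2) = z(z − 176)/(2·176), giving z² − 176z − 176·159·158 ≤ 0 and hence z ≤ (1/2)[176 + √(30976 + 4·4421472)] = (1/2)[176 + √17716864] ≈ (1/2)(176 + 4209.1405) = 2192.5703.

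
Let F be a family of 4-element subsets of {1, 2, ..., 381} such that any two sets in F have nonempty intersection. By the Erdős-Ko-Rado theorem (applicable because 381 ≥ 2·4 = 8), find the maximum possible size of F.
max |F| = C(380, 3) = 9073260

The Erdős-Ko-Rado theorem states: for n ≥ 2k, an intersecting family of k-subsets of an n-element set has size at most C(n − 1, k − 1), with equality for 'star' families {A ⊆ [n] : |A| = k, i ∈ A} (fix an element i). For n = 381, k = 4: C(380, 3) = 9073260.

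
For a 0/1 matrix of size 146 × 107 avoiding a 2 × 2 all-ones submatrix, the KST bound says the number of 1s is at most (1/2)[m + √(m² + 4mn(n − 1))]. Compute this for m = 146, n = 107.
z(146, 107; 2, 2) ≤ (1/2)[146 + √(146² + 4·146·107·106)] = (1/2)[146 + √6645044] = 1361.8991

Kővári–Sós–Turán: let r_1, ..., r_146 be the row sums and z = Σ r_i the total number of 1s. Each pair of columns can share at most one row with both entries 1 (else a 2×2 all-ones block appears), so Σ_i C(r_i, 2) ≤ C(107, 2) = 5671. By convexity Σ_i C(r_i, 2) ≥ 146·C(z/146, 2) = z(z − 146)/(2·146), giving z² − 146z − 146·107·106 ≤ 0 and hence z ≤ (1/2)[146 + √(21316 + 4·1655932)] = (1/2)[146 + √6645044] ≈ (1/2)(146 + 2577.7983) = 1361.8991.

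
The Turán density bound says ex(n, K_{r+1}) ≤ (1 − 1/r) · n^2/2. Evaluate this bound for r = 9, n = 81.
Turán density bound = (8/9) · 81^2/2 = 2916

Turán's theorem: ex(n, K_{r+1}) is achieved by the complete r-partite Turán graph T(n, r) with parts as balanced as possible, and is at most (1 − 1/r) · n^2/2. For r = 9, n = 81: the density bound is (8/9) · 6561/2 = 2916. Since 9 ∣ 81, the Turán graph T(81, 9) has parts of equal size 9, and its edge count e(T(81, 9)) = 2916 attains the density bound exactly.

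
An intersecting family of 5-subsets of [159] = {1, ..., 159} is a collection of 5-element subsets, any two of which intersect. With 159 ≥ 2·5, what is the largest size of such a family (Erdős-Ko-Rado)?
max |F| = C(158, 4) = 24992045

Erdős-Ko-Rado (1961): when n ≥ 2k, max |F| = C(n−1, k−1). The bound is attained by the star {A : i ∈ A} for any fixed i ∈ [n]. Here C(159−1, 5−1) = C(158, 4) = 24992045.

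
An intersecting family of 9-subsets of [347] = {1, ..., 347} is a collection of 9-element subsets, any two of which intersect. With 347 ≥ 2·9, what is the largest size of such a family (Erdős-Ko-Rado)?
max |F| = C(346, 8) = 4695548528462715

The Erdős-Ko-Rado theorem states: for n ≥ 2k, an intersecting family of k-subsets of an n-element set has size at most C(n − 1, k − 1), with equality for 'star' families {A ⊆ [n] : |A| = k, i ∈ A} (fix an element i). For n = 347, k = 9: C(346, 8) = 4695548528462715.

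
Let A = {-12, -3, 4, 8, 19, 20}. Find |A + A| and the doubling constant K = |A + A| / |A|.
K = |A + A| / |A| = 19/6

Enumerate A + A = {a + b : a, b ∈ A}. With |A| = 6, there are |A|^2 = 36 ordered sum pairs; collecting distinct values, A + A = {-24, -15, -8, -6, -4, 1, 5, 7, 8, 12, 16, 17, 23, 24, 27, 28, 38, 39, 40}, so |A + A| = 19. Thus K = 19/6. For comparison, the minimum possible |A + A| over all 6-element sets is 2·6 − 1 = 11 (so min K = 11/6), attained only by arithmetic progressions.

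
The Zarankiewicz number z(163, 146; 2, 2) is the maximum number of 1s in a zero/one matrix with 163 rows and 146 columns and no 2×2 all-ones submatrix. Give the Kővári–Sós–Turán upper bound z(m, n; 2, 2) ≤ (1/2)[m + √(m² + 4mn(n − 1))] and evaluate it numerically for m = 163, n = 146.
z(163, 146; 2, 2) ≤ (1/2)[163 + √(163² + 4·163·146·145)] = (1/2)[163 + √13829409] = 1940.8957

Kővári–Sós–Turán: let r_1, ..., r_163 be the row sums and z = Σ r_i the total number of 1s. Each pair of columns can share at most one row with both entries 1 (else a 2×2 all-ones block appears), so Σ_i C(r_i, 2) ≤ C(146, 2) = 10585. By convexity Σ_i C(r_i, 2) ≥ 163·C(z/163, 2) = z(z − 163)/(2·163), giving z² − 163z − 163·146·145 ≤ 0 and hence z ≤ (1/2)[163 + √(26569 + 4·3450710)] = (1/2)[163 + √13829409] ≈ (1/2)(163 + 3718.7913) = 1940.8957.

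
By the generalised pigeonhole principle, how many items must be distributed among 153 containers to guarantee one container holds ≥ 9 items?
n = (9 − 1)·153 + 1 = 1225

By the generalised pigeonhole principle, to guarantee some box contains ≥ r objects we need more than (r − 1) · k objects total. Threshold: n = (r − 1) · k + 1. With r = 9 and k = 153: n = 8 · 153 + 1 = 1224 + 1 = 1225. For n = 1224 = 8 · 153, we can put exactly 8 objects in every box, avoiding 9 in any single one — so 1225 is tight.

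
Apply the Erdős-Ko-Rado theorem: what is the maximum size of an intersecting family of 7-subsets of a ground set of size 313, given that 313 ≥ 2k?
max |F| = C(312, 6) = 1220651676244

Erdős-Ko-Rado (1961): when n ≥ 2k, max |F| = C(n−1, k−1). The bound is attained by the star {A : i ∈ A} for any fixed i ∈ [n]. Here C(313−1, 7−1) = C(312, 6) = 1220651676244.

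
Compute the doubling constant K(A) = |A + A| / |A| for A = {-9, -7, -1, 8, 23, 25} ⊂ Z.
K = |A + A| / |A| = 19/6

Enumerate A + A = {a + b : a, b ∈ A}. With |A| = 6, there are |A|^2 = 36 ordered sum pairs; collecting distinct values, A + A = {-18, -16, -14, -10, -8, -2, -1, 1, 7, 14, 16, 18, 22, 24, 31, 33, 46, 48, 50}, so |A + A| = 19. Thus K = 19/6. For comparison, the minimum possible |A + A| over all 6-element sets is 2·6 − 1 = 11 (so min K = 11/6), attained only by arithmetic progressions.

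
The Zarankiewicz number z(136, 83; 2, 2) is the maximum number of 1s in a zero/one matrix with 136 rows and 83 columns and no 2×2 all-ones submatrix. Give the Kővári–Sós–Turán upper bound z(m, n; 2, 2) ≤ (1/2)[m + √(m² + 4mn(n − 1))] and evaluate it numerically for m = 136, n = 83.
z(136, 83; 2, 2) ≤ (1/2)[136 + √(136² + 4·136·83·82)] = (1/2)[136 + √3720960] = 1032.4895

Kővári–Sós–Turán: let r_1, ..., r_136 be the row sums and z = Σ r_i the total number of 1s. Each pair of columns can share at most one row with both entries 1 (else a 2×2 all-ones block appears), so Σ_i C(r_i, 2) ≤ C(83, 2) = 3403. By convexity Σ_i C(r_i, 2) ≥ 136·C(z/136, 2) = z(z − 136)/(2·136), giving z² − 136z − 136·83·82 ≤ 0 and hence z ≤ (1/2)[136 + √(18496 + 4·925616)] = (1/2)[136 + √3720960] ≈ (1/2)(136 + 1928.979) = 1032.4895.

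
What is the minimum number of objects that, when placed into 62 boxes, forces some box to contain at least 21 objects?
n = (21 − 1)·62 + 1 = 1241

By the generalised pigeonhole principle, to guarantee some box contains ≥ r objects we need more than (r − 1) · k objects total. Threshold: n = (r − 1) · k + 1. With r = 21 and k = 62: n = 20 · 62 + 1 = 1240 + 1 = 1241. For n = 1240 = 20 · 62, we can put exactly 20 objects in every box, avoiding 21 in any single one — so 1241 is tight.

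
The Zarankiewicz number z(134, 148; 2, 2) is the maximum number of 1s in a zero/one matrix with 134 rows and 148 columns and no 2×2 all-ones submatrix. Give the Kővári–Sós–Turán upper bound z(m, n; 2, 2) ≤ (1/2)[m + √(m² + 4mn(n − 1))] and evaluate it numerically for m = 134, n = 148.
z(134, 148; 2, 2) ≤ (1/2)[134 + √(134² + 4·134·148·147)] = (1/2)[134 + √11679172] = 1775.7402

Kővári–Sós–Turán: let r_1, ..., r_134 be the row sums and z = Σ r_i the total number of 1s. Each pair of columns can share at most one row with both entries 1 (else a 2×2 all-ones block appears), so Σ_i C(r_i, 2) ≤ C(148, 2) = 10878. By convexity Σ_i C(r_i, 2) ≥ 134·C(z/134, 2) = z(z − 134)/(2·134), giving z² − 134z − 134·148·147 ≤ 0 and hence z ≤ (1/2)[134 + √(17956 + 4·2915304)] = (1/2)[134 + √11679172] ≈ (1/2)(134 + 3417.4804) = 1775.7402.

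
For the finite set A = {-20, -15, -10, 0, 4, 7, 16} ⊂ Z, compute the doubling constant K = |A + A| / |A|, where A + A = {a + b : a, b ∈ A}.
K = |A + A| / |A| = 26/7

Enumerate A + A = {a + b : a, b ∈ A}. With |A| = 7, there are |A|^2 = 49 ordered sum pairs; collecting distinct values, A + A = {-40, -35, -30, -25, -20, -16, -15, -13, -11, -10, -8, -6, -4, -3, 0, 1, 4, 6, 7, 8, 11, 14, 16, 20, 23, 32}, so |A + A| = 26. Thus K = 26/7. For comparison, the minimum possible |A + A| over all 7-element sets is 2·7 − 1 = 13 (so min K = 13/7), attained only by arithmetic progressions.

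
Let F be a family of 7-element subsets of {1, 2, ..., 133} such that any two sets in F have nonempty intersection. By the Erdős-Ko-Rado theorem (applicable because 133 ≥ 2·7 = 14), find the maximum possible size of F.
max |F| = C(132, 6) = 6547258432

Erdős-Ko-Rado (1961): when n ≥ 2k, max |F| = C(n−1, k−1). The bound is attained by the star {A : i ∈ A} for any fixed i ∈ [n]. Here C(133−1, 7−1) = C(132, 6) = 6547258432.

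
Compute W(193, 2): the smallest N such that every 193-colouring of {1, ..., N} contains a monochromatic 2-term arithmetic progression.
W(193, 2) = 193 + 1 = 194

A 2-term AP is any pair of integers, so a monochromatic 2-AP exists iff some colour is used at least twice. With 193 colours, the colouring i ↦ i on {1, ..., 193} uses each colour once, avoiding any monochromatic pair, so W(193, 2) > 193. For {1, ..., 194}, pigeonhole forces two integers of the same colour, which form a monochromatic 2-AP. Hence W(193, 2) = 194.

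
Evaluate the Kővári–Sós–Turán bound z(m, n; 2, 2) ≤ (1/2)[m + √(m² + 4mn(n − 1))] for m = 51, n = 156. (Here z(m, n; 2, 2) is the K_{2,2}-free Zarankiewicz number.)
z(51, 156; 2, 2) ≤ (1/2)[51 + √(51² + 4·51·156·155)] = (1/2)[51 + √4935321] = 1136.2791

Kővári–Sós–Turán: let r_1, ..., r_51 be the row sums and z = Σ r_i the total number of 1s. Each pair of columns can share at most one row with both entries 1 (else a 2×2 all-ones block appears), so Σ_i C(r_i, 2) ≤ C(156, 2) = 12090. By convexity Σ_i C(r_i, 2) ≥ 51·C(z/51, 2) = z(z − 51)/(2·51), giving z² − 51z − 51·156·155 ≤ 0 and hence z ≤ (1/2)[51 + √(2601 + 4·1233180)] = (1/2)[51 + √4935321] ≈ (1/2)(51 + 2221.5582) = 1136.2791.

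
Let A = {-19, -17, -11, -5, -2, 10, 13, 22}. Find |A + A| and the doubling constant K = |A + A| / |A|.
K = |A + A| / |A| = 29/8

Enumerate A + A = {a + b : a, b ∈ A}. With |A| = 8, there are |A|^2 = 64 ordered sum pairs; collecting distinct values, A + A = {-38, -36, -34, -30, -28, -24, -22, -21, -19, -16, -13, -10, -9, -7, -6, -4, -1, 2, 3, 5, 8, 11, 17, 20, 23, 26, 32, 35, 44}, so |A + A| = 29. Thus K = 29/8. For comparison, the minimum possible |A + A| over all 8-element sets is 2·8 − 1 = 15 (so min K = 15/8), attained only by arithmetic progressions.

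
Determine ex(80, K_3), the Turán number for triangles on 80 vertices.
ex(80, K_3) = ⌊80^2/4⌋ = 1600

Mantel (1907): a triangle-free graph on n vertices has at most ⌊n^2/4⌋ edges, with equality for the complete bipartite graph K_{⌊n/2⌋, ⌈n/2⌉}. For n = 80: ⌊80^2/4⌋ = ⌊6400/4⌋ = 1600. The extremal graph is K_{40, 40}, which has 40·40 = 1600 edges.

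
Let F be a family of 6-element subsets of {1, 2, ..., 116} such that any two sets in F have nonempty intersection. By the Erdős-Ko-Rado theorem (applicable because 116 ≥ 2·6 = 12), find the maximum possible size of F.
max |F| = C(115, 5) = 153476148

The Erdős-Ko-Rado theorem states: for n ≥ 2k, an intersecting family of k-subsets of an n-element set has size at most C(n − 1, k − 1), with equality for 'star' families {A ⊆ [n] : |A| = k, i ∈ A} (fix an element i). For n = 116, k = 6: C(115, 5) = 153476148.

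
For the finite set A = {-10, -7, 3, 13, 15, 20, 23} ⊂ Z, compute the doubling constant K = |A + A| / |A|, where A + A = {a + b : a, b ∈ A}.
K = |A + A| / |A| = 24/7

Enumerate A + A = {a + b : a, b ∈ A}. With |A| = 7, there are |A|^2 = 49 ordered sum pairs; collecting distinct values, A + A = {-20, -17, -14, -7, -4, 3, 5, 6, 8, 10, 13, 16, 18, 23, 26, 28, 30, 33, 35, 36, 38, 40, 43, 46}, so |A + A| = 24. Thus K = 24/7. For comparison, the minimum possible |A + A| over all 7-element sets is 2·7 − 1 = 13 (so min K = 13/7), attained only by arithmetic progressions.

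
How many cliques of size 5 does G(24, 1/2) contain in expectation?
E[# K_5] = C(24, 5) · (1/2)^C(5, 2) = 42504 / 2^10 = 5313/128 = 41.5078125

For each 5-subset S of vertices (there are C(24, 5) = 42504 such S), let X_S = 1 if S induces a K_5 (all C(5, 2) = 10 edges present). Then P(X_S = 1) = (1/2)^10 = 1/1024. By linearity of expectation, E[# K_5] = C(24, 5) · (1/2)^10 = 42504 / 1024 = 5313/128 = 41.5078125.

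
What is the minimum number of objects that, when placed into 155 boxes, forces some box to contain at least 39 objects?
n = (39 − 1)·155 + 1 = 5891

By the generalised pigeonhole principle, to guarantee some box contains ≥ r objects we need more than (r − 1) · k objects total. Threshold: n = (r − 1) · k + 1. With r = 39 and k = 155: n = 38 · 155 + 1 = 5890 + 1 = 5891. For n = 5890 = 38 · 155, we can put exactly 38 objects in every box, avoiding 39 in any single one — so 5891 is tight.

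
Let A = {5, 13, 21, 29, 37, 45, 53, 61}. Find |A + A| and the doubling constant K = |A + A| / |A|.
K = |A + A| / |A| = 15/8

Enumerate A + A = {a + b : a, b ∈ A}. With |A| = 8, there are |A|^2 = 64 ordered sum pairs; collecting distinct values, A + A = {10, 18, 26, 34, 42, 50, 58, 66, 74, 82, 90, 98, 106, 114, 122}, so |A + A| = 15. Thus K = 15/8. Here |A + A| = 2|A| − 1 = 15, the minimum possible — so K = 15/8 is minimal, which holds iff A is an arithmetic progression.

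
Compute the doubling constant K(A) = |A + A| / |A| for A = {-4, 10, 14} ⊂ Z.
K = |A + A| / |A| = 6/3 = 2

Enumerate A + A = {a + b : a, b ∈ A}. With |A| = 3, there are |A|^2 = 9 ordered sum pairs; collecting distinct values, A + A = {-8, 6, 10, 20, 24, 28}, so |A + A| = 6. Thus K = 6/3 = 2. For comparison, the minimum possible |A + A| over all 3-element sets is 2·3 − 1 = 5 (so min K = 5/3), attained only by arithmetic progressions.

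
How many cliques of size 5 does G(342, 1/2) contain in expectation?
E[# K_5] = C(342, 5) · (1/2)^C(5, 2) = 37861215678 / 2^10 = 18930607839/512 ≈ 36973843.435547

For each 5-subset S of vertices (there are C(342, 5) = 37861215678 such S), let X_S = 1 if S induces a K_5 (all C(5, 2) = 10 edges present). Then P(X_S = 1) = (1/2)^10 = 1/1024. By linearity of expectation, E[# K_5] = C(342, 5) · (1/2)^10 = 37861215678 / 1024 = 18930607839/512 ≈ 36973843.435547.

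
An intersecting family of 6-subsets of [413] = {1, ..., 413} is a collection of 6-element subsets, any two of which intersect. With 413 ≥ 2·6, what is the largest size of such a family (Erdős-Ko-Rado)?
max |F| = C(412, 5) = 96543962472

Erdős-Ko-Rado (1961): when n ≥ 2k, max |F| = C(n−1, k−1). The bound is attained by the star {A : i ∈ A} for any fixed i ∈ [n]. Here C(413−1, 6−1) = C(412, 5) = 96543962472.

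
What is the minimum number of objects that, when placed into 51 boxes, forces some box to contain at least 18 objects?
n = (18 − 1)·51 + 1 = 868

By the generalised pigeonhole principle, to guarantee some box contains ≥ r objects we need more than (r − 1) · k objects total. Threshold: n = (r − 1) · k + 1. With r = 18 and k = 51: n = 17 · 51 + 1 = 867 + 1 = 868. For n = 867 = 17 · 51, we can put exactly 17 objects in every box, avoiding 18 in any single one — so 868 is tight.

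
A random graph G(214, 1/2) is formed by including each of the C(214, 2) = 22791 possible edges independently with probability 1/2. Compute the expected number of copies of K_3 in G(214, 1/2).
E[# K_3] = C(214, 3) · (1/2)^C(3, 2) = 1610564 / 2^3 = 402641/2 = 201320.5

For each 3-subset S of vertices (there are C(214, 3) = 1610564 such S), let X_S = 1 if S induces a K_3 (all C(3, 2) = 3 edges present). Then P(X_S = 1) = (1/2)^3 = 1/8. By linearity of expectation, E[# K_3] = C(214, 3) · (1/2)^3 = 1610564 / 8 = 402641/2 = 201320.5.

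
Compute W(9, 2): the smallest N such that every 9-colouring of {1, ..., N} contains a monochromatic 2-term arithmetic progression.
W(9, 2) = 9 + 1 = 10

A 2-term AP is any pair of integers, so a monochromatic 2-AP exists iff some colour is used at least twice. With 9 colours, the colouring i ↦ i on {1, ..., 9} uses each colour once, avoiding any monochromatic pair, so W(9, 2) > 9. For {1, ..., 10}, pigeonhole forces two integers of the same colour, which form a monochromatic 2-AP. Hence W(9, 2) = 10.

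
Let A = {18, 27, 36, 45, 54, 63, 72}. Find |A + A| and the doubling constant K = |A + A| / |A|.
K = |A + A| / |A| = 13/7

Enumerate A + A = {a + b : a, b ∈ A}. With |A| = 7, there are |A|^2 = 49 ordered sum pairs; collecting distinct values, A + A = {36, 45, 54, 63, 72, 81, 90, 99, 108, 117, 126, 135, 144}, so |A + A| = 13. Thus K = 13/7. Here |A + A| = 2|A| − 1 = 13, the minimum possible — so K = 13/7 is minimal, which holds iff A is an arithmetic progression.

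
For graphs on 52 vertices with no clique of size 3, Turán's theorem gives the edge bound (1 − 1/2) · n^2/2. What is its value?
Turán density bound = (1/2) · 52^2/2 = 676

Turán's theorem: ex(n, K_{r+1}) is achieved by the complete r-partite Turán graph T(n, r) with parts as balanced as possible, and is at most (1 − 1/r) · n^2/2. For r = 2, n = 52: the density bound is (1/2) · 2704/2 = 676. Since 2 ∣ 52, the Turán graph T(52, 2) has parts of equal size 26, and its edge count e(T(52, 2)) = 676 attains the density bound exactly.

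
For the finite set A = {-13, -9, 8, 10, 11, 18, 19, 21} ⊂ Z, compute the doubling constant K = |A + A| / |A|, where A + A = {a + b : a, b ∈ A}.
K = |A + A| / |A| = 34/8 = 17/4

Enumerate A + A = {a + b : a, b ∈ A}. With |A| = 8, there are |A|^2 = 64 ordered sum pairs; collecting distinct values, A + A = {-26, -22, -18, -5, -3, -2, -1, 1, 2, 5, 6, 8, 9, 10, 12, 16, 18, 19, 20, 21, 22, 26, 27, 28, 29, 30, 31, 32, 36, 37, 38, 39, 40, 42}, so |A + A| = 34. Thus K = 34/8 = 17/4. For comparison, the minimum possible |A + A| over all 8-element sets is 2·8 − 1 = 15 (so min K = 15/8), attained only by arithmetic progressions.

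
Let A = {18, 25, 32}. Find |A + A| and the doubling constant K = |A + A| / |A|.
K = |A + A| / |A| = 5/3

Enumerate A + A = {a + b : a, b ∈ A}. With |A| = 3, there are |A|^2 = 9 ordered sum pairs; collecting distinct values, A + A = {36, 43, 50, 57, 64}, so |A + A| = 5. Thus K = 5/3. Here |A + A| = 2|A| − 1 = 5, the minimum possible — so K = 5/3 is minimal, which holds iff A is an arithmetic progression.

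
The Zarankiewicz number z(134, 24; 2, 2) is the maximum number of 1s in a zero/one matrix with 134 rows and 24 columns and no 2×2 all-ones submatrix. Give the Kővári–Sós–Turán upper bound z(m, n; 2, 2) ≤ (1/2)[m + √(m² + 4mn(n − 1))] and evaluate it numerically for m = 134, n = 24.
z(134, 24; 2, 2) ≤ (1/2)[134 + √(134² + 4·134·24·23)] = (1/2)[134 + √313828] = 347.1018

Kővári–Sós–Turán: let r_1, ..., r_134 be the row sums and z = Σ r_i the total number of 1s. Each pair of columns can share at most one row with both entries 1 (else a 2×2 all-ones block appears), so Σ_i C(r_i, 2) ≤ C(24, 2) = 276. By convexity Σ_i C(r_i, 2) ≥ 134·C(z/134, 2) = z(z − 134)/(2·134), giving z² − 134z − 134·24·23 ≤ 0 and hence z ≤ (1/2)[134 + √(17956 + 4·73968)] = (1/2)[134 + √313828] ≈ (1/2)(134 + 560.2035) = 347.1018.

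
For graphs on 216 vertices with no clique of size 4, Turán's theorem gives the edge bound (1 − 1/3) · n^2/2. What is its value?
Turán density bound = (2/3) · 216^2/2 = 15552

Turán's theorem: ex(n, K_{r+1}) is achieved by the complete r-partite Turán graph T(n, r) with parts as balanced as possible, and is at most (1 − 1/r) · n^2/2. For r = 3, n = 216: the density bound is (2/3) · 46656/2 = 15552. Since 3 ∣ 216, the Turán graph T(216, 3) has parts of equal size 72, and its edge count e(T(216, 3)) = 15552 attains the density bound exactly.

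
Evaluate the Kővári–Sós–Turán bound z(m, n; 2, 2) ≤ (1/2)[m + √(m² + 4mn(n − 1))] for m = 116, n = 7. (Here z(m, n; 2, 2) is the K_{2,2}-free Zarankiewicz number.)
z(116, 7; 2, 2) ≤ (1/2)[116 + √(116² + 4·116·7·6)] = (1/2)[116 + √32944] = 148.7524

Kővári–Sós–Turán: let r_1, ..., r_116 be the row sums and z = Σ r_i the total number of 1s. Each pair of columns can share at most one row with both entries 1 (else a 2×2 all-ones block appears), so Σ_i C(r_i, 2) ≤ C(7, 2) = 21. By convexity Σ_i C(r_i, 2) ≥ 116·C(z/116, 2) = z(z − 116)/(2·116), giving z² − 116z − 116·7·6 ≤ 0 and hence z ≤ (1/2)[116 + √(13456 + 4·4872)] = (1/2)[116 + √32944] ≈ (1/2)(116 + 181.5048) = 148.7524.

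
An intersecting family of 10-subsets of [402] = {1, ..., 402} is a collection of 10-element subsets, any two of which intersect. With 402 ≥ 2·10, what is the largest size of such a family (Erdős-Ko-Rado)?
max |F| = C(401, 9) = 674945738076676550

Erdős-Ko-Rado (1961): when n ≥ 2k, max |F| = C(n−1, k−1). The bound is attained by the star {A : i ∈ A} for any fixed i ∈ [n]. Here C(402−1, 10−1) = C(401, 9) = 674945738076676550.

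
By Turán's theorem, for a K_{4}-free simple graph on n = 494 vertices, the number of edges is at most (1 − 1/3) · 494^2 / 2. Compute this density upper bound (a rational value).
Turán density bound = (2/3) · 494^2/2 = 244036/3 ≈ 81345.3333

Turán's theorem: ex(n, K_{r+1}) is achieved by the complete r-partite Turán graph T(n, r) with parts as balanced as possible, and is at most (1 − 1/r) · n^2/2. For r = 3, n = 494: the density bound is (2/3) · 244036/2 = 244036/3 ≈ 81345.3333. The integer-valued extremum is e(T(494, 3)) = 81345, which is strictly less than the density bound 244036/3 since 3 ∤ 494 (the parts of T(494, 3) cannot all be equal).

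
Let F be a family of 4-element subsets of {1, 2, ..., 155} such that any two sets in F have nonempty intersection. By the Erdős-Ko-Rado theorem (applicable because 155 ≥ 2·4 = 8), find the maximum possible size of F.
max |F| = C(154, 3) = 596904

Erdős-Ko-Rado (1961): when n ≥ 2k, max |F| = C(n−1, k−1). The bound is attained by the star {A : i ∈ A} for any fixed i ∈ [n]. Here C(155−1, 4−1) = C(154, 3) = 596904.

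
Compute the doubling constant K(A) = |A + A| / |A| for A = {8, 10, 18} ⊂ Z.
K = |A + A| / |A| = 6/3 = 2

Enumerate A + A = {a + b : a, b ∈ A}. With |A| = 3, there are |A|^2 = 9 ordered sum pairs; collecting distinct values, A + A = {16, 18, 20, 26, 28, 36}, so |A + A| = 6. Thus K = 6/3 = 2. For comparison, the minimum possible |A + A| over all 3-element sets is 2·3 − 1 = 5 (so min K = 5/3), attained only by arithmetic progressions.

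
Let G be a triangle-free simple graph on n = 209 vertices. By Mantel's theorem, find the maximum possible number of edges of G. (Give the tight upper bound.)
ex(209, K_3) = ⌊209^2/4⌋ = 10920

Mantel (1907): a triangle-free graph on n vertices has at most ⌊n^2/4⌋ edges, with equality for the complete bipartite graph K_{⌊n/2⌋, ⌈n/2⌉}. For n = 209: ⌊209^2/4⌋ = ⌊43681/4⌋ = 10920. The extremal graph is K_{104, 105}, which has 104·105 = 10920 edges.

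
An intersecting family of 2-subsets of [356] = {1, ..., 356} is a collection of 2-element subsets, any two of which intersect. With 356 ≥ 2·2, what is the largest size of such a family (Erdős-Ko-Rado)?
max |F| = C(355, 1) = 355

The Erdős-Ko-Rado theorem states: for n ≥ 2k, an intersecting family of k-subsets of an n-element set has size at most C(n − 1, k − 1), with equality for 'star' families {A ⊆ [n] : |A| = k, i ∈ A} (fix an element i). For n = 356, k = 2: C(355, 1) = 355.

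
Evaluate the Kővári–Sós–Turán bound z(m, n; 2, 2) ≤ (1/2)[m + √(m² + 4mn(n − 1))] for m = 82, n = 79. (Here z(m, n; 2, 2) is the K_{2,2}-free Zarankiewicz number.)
z(82, 79; 2, 2) ≤ (1/2)[82 + √(82² + 4·82·79·78)] = (1/2)[82 + √2027860] = 753.0147

Kővári–Sós–Turán: let r_1, ..., r_82 be the row sums and z = Σ r_i the total number of 1s. Each pair of columns can share at most one row with both entries 1 (else a 2×2 all-ones block appears), so Σ_i C(r_i, 2) ≤ C(79, 2) = 3081. By convexity Σ_i C(r_i, 2) ≥ 82·C(z/82, 2) = z(z − 82)/(2·82), giving z² − 82z − 82·79·78 ≤ 0 and hence z ≤ (1/2)[82 + √(6724 + 4·505284)] = (1/2)[82 + √2027860] ≈ (1/2)(82 + 1424.0295) = 753.0147.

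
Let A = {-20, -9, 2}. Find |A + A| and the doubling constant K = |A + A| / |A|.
K = |A + A| / |A| = 5/3

Enumerate A + A = {a + b : a, b ∈ A}. With |A| = 3, there are |A|^2 = 9 ordered sum pairs; collecting distinct values, A + A = {-40, -29, -18, -7, 4}, so |A + A| = 5. Thus K = 5/3. Here |A + A| = 2|A| − 1 = 5, the minimum possible — so K = 5/3 is minimal, which holds iff A is an arithmetic progression.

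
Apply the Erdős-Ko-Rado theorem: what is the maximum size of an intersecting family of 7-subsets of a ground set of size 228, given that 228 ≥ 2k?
max |F| = C(227, 6) = 177782976840

Erdős-Ko-Rado (1961): when n ≥ 2k, max |F| = C(n−1, k−1). The bound is attained by the star {A : i ∈ A} for any fixed i ∈ [n]. Here C(228−1, 7−1) = C(227, 6) = 177782976840.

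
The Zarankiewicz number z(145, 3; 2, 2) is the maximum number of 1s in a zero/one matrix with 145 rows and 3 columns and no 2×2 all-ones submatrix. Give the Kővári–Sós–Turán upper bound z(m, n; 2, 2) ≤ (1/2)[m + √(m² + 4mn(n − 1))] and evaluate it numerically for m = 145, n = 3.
z(145, 3; 2, 2) ≤ (1/2)[145 + √(145² + 4·145·3·2)] = (1/2)[145 + √24505] = 150.7704

Kővári–Sós–Turán: let r_1, ..., r_145 be the row sums and z = Σ r_i the total number of 1s. Each pair of columns can share at most one row with both entries 1 (else a 2×2 all-ones block appears), so Σ_i C(r_i, 2) ≤ C(3, 2) = 3. By convexity Σ_i C(r_i, 2) ≥ 145·C(z/145, 2) = z(z − 145)/(2·145), giving z² − 145z − 145·3·2 ≤ 0 and hence z ≤ (1/2)[145 + √(21025 + 4·870)] = (1/2)[145 + √24505] ≈ (1/2)(145 + 156.5407) = 150.7704.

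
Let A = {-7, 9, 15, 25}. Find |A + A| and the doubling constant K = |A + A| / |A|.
K = |A + A| / |A| = 9/4

Enumerate A + A = {a + b : a, b ∈ A}. With |A| = 4, there are |A|^2 = 16 ordered sum pairs; collecting distinct values, A + A = {-14, 2, 8, 18, 24, 30, 34, 40, 50}, so |A + A| = 9. Thus K = 9/4. For comparison, the minimum possible |A + A| over all 4-element sets is 2·4 − 1 = 7 (so min K = 7/4), attained only by arithmetic progressions.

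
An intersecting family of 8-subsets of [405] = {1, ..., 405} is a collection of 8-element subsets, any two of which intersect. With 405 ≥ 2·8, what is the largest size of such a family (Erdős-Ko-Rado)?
max |F| = C(404, 7) = 330782297702480

Erdős-Ko-Rado (1961): when n ≥ 2k, max |F| = C(n−1, k−1). The bound is attained by the star {A : i ∈ A} for any fixed i ∈ [n]. Here C(405−1, 8−1) = C(404, 7) = 330782297702480.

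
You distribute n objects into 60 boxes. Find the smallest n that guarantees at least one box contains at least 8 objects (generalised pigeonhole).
n = (8 − 1)·60 + 1 = 421

By the generalised pigeonhole principle, to guarantee some box contains ≥ r objects we need more than (r − 1) · k objects total. Threshold: n = (r − 1) · k + 1. With r = 8 and k = 60: n = 7 · 60 + 1 = 420 + 1 = 421. For n = 420 = 7 · 60, we can put exactly 7 objects in every box, avoiding 8 in any single one — so 421 is tight.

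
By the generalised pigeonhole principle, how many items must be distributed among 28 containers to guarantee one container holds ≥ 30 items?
n = (30 − 1)·28 + 1 = 813

By the generalised pigeonhole principle, to guarantee some box contains ≥ r objects we need more than (r − 1) · k objects total. Threshold: n = (r − 1) · k + 1. With r = 30 and k = 28: n = 29 · 28 + 1 = 812 + 1 = 813. For n = 812 = 29 · 28, we can put exactly 29 objects in every box, avoiding 30 in any single one — so 813 is tight.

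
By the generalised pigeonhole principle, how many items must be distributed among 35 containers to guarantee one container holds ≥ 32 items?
n = (32 − 1)·35 + 1 = 1086

By the generalised pigeonhole principle, to guarantee some box contains ≥ r objects we need more than (r − 1) · k objects total. Threshold: n = (r − 1) · k + 1. With r = 32 and k = 35: n = 31 · 35 + 1 = 1085 + 1 = 1086. For n = 1085 = 31 · 35, we can put exactly 31 objects in every box, avoiding 32 in any single one — so 1086 is tight.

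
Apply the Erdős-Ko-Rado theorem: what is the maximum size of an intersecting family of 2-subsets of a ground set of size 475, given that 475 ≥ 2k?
max |F| = C(474, 1) = 474

Erdős-Ko-Rado (1961): when n ≥ 2k, max |F| = C(n−1, k−1). The bound is attained by the star {A : i ∈ A} for any fixed i ∈ [n]. Here C(475−1, 2−1) = C(474, 1) = 474.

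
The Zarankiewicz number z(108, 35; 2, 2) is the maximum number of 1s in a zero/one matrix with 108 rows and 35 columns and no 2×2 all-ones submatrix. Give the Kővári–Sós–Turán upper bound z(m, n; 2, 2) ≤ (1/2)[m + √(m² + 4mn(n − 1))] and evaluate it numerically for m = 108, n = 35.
z(108, 35; 2, 2) ≤ (1/2)[108 + √(108² + 4·108·35·34)] = (1/2)[108 + √525744] = 416.541

Kővári–Sós–Turán: let r_1, ..., r_108 be the row sums and z = Σ r_i the total number of 1s. Each pair of columns can share at most one row with both entries 1 (else a 2×2 all-ones block appears), so Σ_i C(r_i, 2) ≤ C(35, 2) = 595. By convexity Σ_i C(r_i, 2) ≥ 108·C(z/108, 2) = z(z − 108)/(2·108), giving z² − 108z − 108·35·34 ≤ 0 and hence z ≤ (1/2)[108 + √(11664 + 4·128520)] = (1/2)[108 + √525744] ≈ (1/2)(108 + 725.0821) = 416.541.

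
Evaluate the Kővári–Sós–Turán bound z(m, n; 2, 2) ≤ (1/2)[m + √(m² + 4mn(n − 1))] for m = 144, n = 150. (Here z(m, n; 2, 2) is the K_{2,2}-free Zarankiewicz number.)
z(144, 150; 2, 2) ≤ (1/2)[144 + √(144² + 4·144·150·149)] = (1/2)[144 + √12894336] = 1867.4342

Kővári–Sós–Turán: let r_1, ..., r_144 be the row sums and z = Σ r_i the total number of 1s. Each pair of columns can share at most one row with both entries 1 (else a 2×2 all-ones block appears), so Σ_i C(r_i, 2) ≤ C(150, 2) = 11175. By convexity Σ_i C(r_i, 2) ≥ 144·C(z/144, 2) = z(z − 144)/(2·144), giving z² − 144z − 144·150·149 ≤ 0 and hence z ≤ (1/2)[144 + √(20736 + 4·3218400)] = (1/2)[144 + √12894336] ≈ (1/2)(144 + 3590.8684) = 1867.4342.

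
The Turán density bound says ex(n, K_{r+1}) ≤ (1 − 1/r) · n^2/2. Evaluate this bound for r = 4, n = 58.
Turán density bound = (3/4) · 58^2/2 = 2523/2 ≈ 1261.5

Turán's theorem: ex(n, K_{r+1}) is achieved by the complete r-partite Turán graph T(n, r) with parts as balanced as possible, and is at most (1 − 1/r) · n^2/2. For r = 4, n = 58: the density bound is (3/4) · 3364/2 = 2523/2 ≈ 1261.5. The integer-valued extremum is e(T(58, 4)) = 1261, which is strictly less than the density bound 2523/2 since 4 ∤ 58 (the parts of T(58, 4) cannot all be equal).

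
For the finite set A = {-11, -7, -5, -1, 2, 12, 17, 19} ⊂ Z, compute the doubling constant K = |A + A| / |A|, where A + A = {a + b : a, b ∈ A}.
K = |A + A| / |A| = 32/8 = 4

Enumerate A + A = {a + b : a, b ∈ A}. With |A| = 8, there are |A|^2 = 64 ordered sum pairs; collecting distinct values, A + A = {-22, -18, -16, -14, -12, -10, -9, -8, -6, -5, -3, -2, 1, 4, 5, 6, 7, 8, 10, 11, 12, 14, 16, 18, 19, 21, 24, 29, 31, 34, 36, 38}, so |A + A| = 32. Thus K = 32/8 = 4. For comparison, the minimum possible |A + A| over all 8-element sets is 2·8 − 1 = 15 (so min K = 15/8), attained only by arithmetic progressions.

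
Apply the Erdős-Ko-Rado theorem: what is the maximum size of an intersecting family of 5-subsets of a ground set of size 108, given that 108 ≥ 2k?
max |F| = C(107, 4) = 5160610

The Erdős-Ko-Rado theorem states: for n ≥ 2k, an intersecting family of k-subsets of an n-element set has size at most C(n − 1, k − 1), with equality for 'star' families {A ⊆ [n] : |A| = k, i ∈ A} (fix an element i). For n = 108, k = 5: C(107, 4) = 5160610.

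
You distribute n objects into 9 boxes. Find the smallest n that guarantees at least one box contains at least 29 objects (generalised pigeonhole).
n = (29 − 1)·9 + 1 = 253

By the generalised pigeonhole principle, to guarantee some box contains ≥ r objects we need more than (r − 1) · k objects total. Threshold: n = (r − 1) · k + 1. With r = 29 and k = 9: n = 28 · 9 + 1 = 252 + 1 = 253. For n = 252 = 28 · 9, we can put exactly 28 objects in every box, avoiding 29 in any single one — so 253 is tight.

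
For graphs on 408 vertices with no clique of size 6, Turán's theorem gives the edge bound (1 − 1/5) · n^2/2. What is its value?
Turán density bound = (4/5) · 408^2/2 = 332928/5 ≈ 66585.6

Turán's theorem: ex(n, K_{r+1}) is achieved by the complete r-partite Turán graph T(n, r) with parts as balanced as possible, and is at most (1 − 1/r) · n^2/2. For r = 5, n = 408: the density bound is (4/5) · 166464/2 = 332928/5 ≈ 66585.6. The integer-valued extremum is e(T(408, 5)) = 66585, which is strictly less than the density bound 332928/5 since 5 ∤ 408 (the parts of T(408, 5) cannot all be equal).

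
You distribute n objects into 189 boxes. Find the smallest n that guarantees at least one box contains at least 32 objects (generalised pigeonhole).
n = (32 − 1)·189 + 1 = 5860

By the generalised pigeonhole principle, to guarantee some box contains ≥ r objects we need more than (r − 1) · k objects total. Threshold: n = (r − 1) · k + 1. With r = 32 and k = 189: n = 31 · 189 + 1 = 5859 + 1 = 5860. For n = 5859 = 31 · 189, we can put exactly 31 objects in every box, avoiding 32 in any single one — so 5860 is tight.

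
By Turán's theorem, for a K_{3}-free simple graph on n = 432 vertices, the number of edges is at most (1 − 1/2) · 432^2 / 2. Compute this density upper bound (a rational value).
Turán density bound = (1/2) · 432^2/2 = 46656

Turán's theorem: ex(n, K_{r+1}) is achieved by the complete r-partite Turán graph T(n, r) with parts as balanced as possible, and is at most (1 − 1/r) · n^2/2. For r = 2, n = 432: the density bound is (1/2) · 186624/2 = 46656. Since 2 ∣ 432, the Turán graph T(432, 2) has parts of equal size 216, and its edge count e(T(432, 2)) = 46656 attains the density bound exactly.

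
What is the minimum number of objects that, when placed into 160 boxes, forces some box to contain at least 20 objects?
n = (20 − 1)·160 + 1 = 3041

By the generalised pigeonhole principle, to guarantee some box contains ≥ r objects we need more than (r − 1) · k objects total. Threshold: n = (r − 1) · k + 1. With r = 20 and k = 160: n = 19 · 160 + 1 = 3040 + 1 = 3041. For n = 3040 = 19 · 160, we can put exactly 19 objects in every box, avoiding 20 in any single one — so 3041 is tight.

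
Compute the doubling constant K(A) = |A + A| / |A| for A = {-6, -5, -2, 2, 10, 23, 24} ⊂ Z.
K = |A + A| / |A| = 25/7

Enumerate A + A = {a + b : a, b ∈ A}. With |A| = 7, there are |A|^2 = 49 ordered sum pairs; collecting distinct values, A + A = {-12, -11, -10, -8, -7, -4, -3, 0, 4, 5, 8, 12, 17, 18, 19, 20, 21, 22, 25, 26, 33, 34, 46, 47, 48}, so |A + A| = 25. Thus K = 25/7. For comparison, the minimum possible |A + A| over all 7-element sets is 2·7 − 1 = 13 (so min K = 13/7), attained only by arithmetic progressions.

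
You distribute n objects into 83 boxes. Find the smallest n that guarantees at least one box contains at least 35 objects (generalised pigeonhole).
n = (35 − 1)·83 + 1 = 2823

By the generalised pigeonhole principle, to guarantee some box contains ≥ r objects we need more than (r − 1) · k objects total. Threshold: n = (r − 1) · k + 1. With r = 35 and k = 83: n = 34 · 83 + 1 = 2822 + 1 = 2823. For n = 2822 = 34 · 83, we can put exactly 34 objects in every box, avoiding 35 in any single one — so 2823 is tight.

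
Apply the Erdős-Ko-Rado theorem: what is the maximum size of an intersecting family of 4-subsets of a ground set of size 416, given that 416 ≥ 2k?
max |F| = C(415, 3) = 11826255

Erdős-Ko-Rado (1961): when n ≥ 2k, max |F| = C(n−1, k−1). The bound is attained by the star {A : i ∈ A} for any fixed i ∈ [n]. Here C(416−1, 4−1) = C(415, 3) = 11826255.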